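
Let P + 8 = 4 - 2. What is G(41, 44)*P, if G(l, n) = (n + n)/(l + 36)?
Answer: -48/7 ≈ -6.8571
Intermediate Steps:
P = -6 (P = -8 + (4 - 2) = -8 + 2 = -6)
G(l, n) = 2*n/(36 + l) (G(l, n) = (2*n)/(36 + l) = 2*n/(36 + l))
G(41, 44)*P = (2*44/(36 + 41))*(-6) = (2*44/77)*(-6) = (2*44*(1/77))*(-6) = (8/7)*(-6) = -48/7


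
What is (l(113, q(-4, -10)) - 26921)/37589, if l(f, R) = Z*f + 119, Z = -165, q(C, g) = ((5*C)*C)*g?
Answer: -45447/37589 ≈ -1.2091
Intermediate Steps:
q(C, g) = 5*g*C² (q(C, g) = (5*C²)*g = 5*g*C²)
l(f, R) = 119 - 165*f (l(f, R) = -165*f + 119 = 119 - 165*f)
(l(113, q(-4, -10)) - 26921)/37589 = ((119 - 165*113) - 26921)/37589 = ((119 - 18645) - 26921)*(1/37589) = (-18526 - 26921)*(1/37589) = -45447*1/37589 = -45447/37589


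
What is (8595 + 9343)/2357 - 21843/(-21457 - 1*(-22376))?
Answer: -34998929/2166083 ≈ -16.158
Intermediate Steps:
(8595 + 9343)/2357 - 21843/(-21457 - 1*(-22376)) = 17938*(1/2357) - 21843/(-21457 + 22376) = 17938/2357 - 21843/919 = -34998929/2166083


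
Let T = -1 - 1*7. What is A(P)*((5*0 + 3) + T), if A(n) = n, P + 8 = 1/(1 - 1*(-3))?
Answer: 155/4 ≈ 38.750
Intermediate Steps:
P = -31/4 (P = -8 + 1/(1 - 1*(-3)) = -8 + 1/(1 + 3) = -8 + 1/4 = -8 + ¼ = -31/4 ≈ -7.7500)
T = -8 (T = -1 - 7 = -8)
A(P)*((5*0 + 3) + T) = -31*((5*0 + 3) - 8)/4 = -31*((0 + 3) - 8)/4 = -31*(3 - 8)/4 = -31/4*(-5) = 155/4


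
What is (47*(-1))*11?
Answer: -517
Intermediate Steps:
(47*(-1))*11 = -47*11 = -517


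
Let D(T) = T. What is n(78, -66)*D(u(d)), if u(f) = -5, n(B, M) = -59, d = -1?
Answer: 295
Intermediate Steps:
n(78, -66)*D(u(d)) = -59*(-5) = 295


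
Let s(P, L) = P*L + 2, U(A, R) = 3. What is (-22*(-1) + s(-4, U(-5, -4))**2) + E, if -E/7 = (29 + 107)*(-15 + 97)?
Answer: -77942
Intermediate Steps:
s(P, L) = 2 + L*P (s(P, L) = L*P + 2 = 2 + L*P)
E = -78064 (E = -7*(29 + 107)*(-15 + 97) = -952*82 = -7*11152 = -78064)
(-22*(-1) + s(-4, U(-5, -4))**2) + E = (-22*(-1) + (2 + 3*(-4))**2) - 78064 = (22 + (2 - 12)**2) - 78064 = (22 + (-10)**2) - 78064 = (22 + 100) - 78064 = 122 - 78064 = -77942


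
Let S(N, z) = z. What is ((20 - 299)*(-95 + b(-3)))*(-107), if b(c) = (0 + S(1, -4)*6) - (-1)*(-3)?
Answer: -3642066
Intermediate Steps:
b(c) = -27 (b(c) = (0 - 4*6) - (-1)*(-3) = (0 - 24) - 1*3 = -24 - 3 = -27)
((20 - 299)*(-95 + b(-3)))*(-107) = ((20 - 299)*(-95 - 27))*(-107) = -279*(-122)*(-107) = 34038*(-107) = -3642066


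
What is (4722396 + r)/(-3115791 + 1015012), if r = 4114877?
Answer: -8837273/2100779 ≈ -4.2067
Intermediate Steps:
(4722396 + r)/(-3115791 + 1015012) = (4722396 + 4114877)/(-3115791 + 1015012) = 8837273/(-2100779) = 8837273*(-1/2100779) = -8837273/2100779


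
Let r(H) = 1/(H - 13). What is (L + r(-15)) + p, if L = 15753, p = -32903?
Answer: -480201/28 ≈ -17150.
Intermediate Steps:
r(H) = 1/(-13 + H)
(L + r(-15)) + p = (15753 + 1/(-13 - 15)) - 32903 = (15753 + 1/(-28)) - 32903 = (15753 - 1/28) - 32903 = 441083/28 - 32903 = -480201/28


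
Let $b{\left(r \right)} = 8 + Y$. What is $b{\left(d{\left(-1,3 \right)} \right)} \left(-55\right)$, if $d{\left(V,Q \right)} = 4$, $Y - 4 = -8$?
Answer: $-220$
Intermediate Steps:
$Y = -4$ ($Y = 4 - 8 = -4$)
$b{\left(r \right)} = 4$ ($b{\left(r \right)} = 8 - 4 = 4$)
$b{\left(d{\left(-1,3 \right)} \right)} \left(-55\right) = 4 \left(-55\right) = -220$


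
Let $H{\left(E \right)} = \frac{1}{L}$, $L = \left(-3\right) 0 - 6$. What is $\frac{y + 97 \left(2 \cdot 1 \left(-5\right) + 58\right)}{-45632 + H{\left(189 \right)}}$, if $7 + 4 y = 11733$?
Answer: $- \frac{45525}{273793} \approx -0.16628$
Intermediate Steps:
$y = \frac{5863}{2}$ ($y = - \frac{7}{4} + \frac{1}{4} \cdot 11733 = - \frac{7}{4} + \frac{11733}{4} = \frac{5863}{2} \approx 2931.5$)
$L = -6$ ($L = 0 - 6 = -6$)
$H{\left(E \right)} = - \frac{1}{6}$ ($H{\left(E \right)} = \frac{1}{-6} = - \frac{1}{6}$)
$\frac{y + 97 \left(2 \cdot 1 \left(-5\right) + 58\right)}{-45632 + H{\left(189 \right)}} = \frac{\frac{5863}{2} + 97 \left(2 \cdot 1 \left(-5\right) + 58\right)}{-45632 - \frac{1}{6}} = \frac{\frac{5863}{2} + 97 \left(2 \left(-5\right) + 58\right)}{- \frac{273793}{6}} = \left(\frac{5863}{2} + 97 \left(-10 + 58\right)\right) \left(- \frac{6}{273793}\right) = \left(\frac{5863}{2} + 97 \cdot 48\right) \left(- \frac{6}{273793}\right) = \left(\frac{5863}{2} + 4656\right) \left(- \frac{6}{273793}\right) = \frac{15175}{2} \left(- \frac{6}{273793}\right) = - \frac{45525}{273793}$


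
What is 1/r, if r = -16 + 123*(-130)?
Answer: -1/16006 ≈ -6.2477e-5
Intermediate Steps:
r = -16006 (r = -16 - 15990 = -16006)
1/r = 1/(-16006) = -1/16006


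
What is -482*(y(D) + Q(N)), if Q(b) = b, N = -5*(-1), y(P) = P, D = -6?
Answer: 482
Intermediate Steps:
N = 5
-482*(y(D) + Q(N)) = -482*(-6 + 5) = -482*(-1) = 482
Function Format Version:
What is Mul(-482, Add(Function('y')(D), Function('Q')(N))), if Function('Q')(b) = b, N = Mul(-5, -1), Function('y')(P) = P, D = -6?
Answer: 482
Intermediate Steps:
N = 5
Mul(-482, Add(Function('y')(D), Function('Q')(N))) = Mul(-482, Add(-6, 5)) = Mul(-482, -1) = 482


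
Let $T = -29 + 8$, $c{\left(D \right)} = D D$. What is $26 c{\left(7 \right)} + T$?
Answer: $1253$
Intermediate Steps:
$c{\left(D \right)} = D^{2}$
$T = -21$
$26 c{\left(7 \right)} + T = 26 \cdot 7^{2} - 21 = 26 \cdot 49 - 21 = 1274 - 21 = 1253$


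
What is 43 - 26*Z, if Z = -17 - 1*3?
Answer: 563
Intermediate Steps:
Z = -20 (Z = -17 - 3 = -20)
43 - 26*Z = 43 - 26*(-20) = 43 + 520 = 563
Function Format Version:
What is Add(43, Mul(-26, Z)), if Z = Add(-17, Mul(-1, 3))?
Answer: 563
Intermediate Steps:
Z = -20 (Z = Add(-17, -3) = -20)
Add(43, Mul(-26, Z)) = Add(43, Mul(-26, -20)) = Add(43, 520) = 563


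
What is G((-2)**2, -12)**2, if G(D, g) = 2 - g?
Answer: 196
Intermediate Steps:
G((-2)**2, -12)**2 = (2 - 1*(-12))**2 = (2 + 12)**2 = 14**2 = 196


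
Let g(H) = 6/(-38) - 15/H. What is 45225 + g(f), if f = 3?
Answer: 859177/19 ≈ 45220.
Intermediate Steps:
g(H) = -3/19 - 15/H (g(H) = 6*(-1/38) - 15/H = -3/19 - 15/H)
45225 + g(f) = 45225 + (-3/19 - 15/3) = 45225 + (-3/19 - 15*⅓) = 45225 + (-3/19 - 5) = 45225 - 98/19 = 859177/19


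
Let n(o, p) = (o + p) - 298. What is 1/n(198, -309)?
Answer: -1/409 ≈ -0.0024450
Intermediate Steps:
n(o, p) = -298 + o + p
1/n(198, -309) = 1/(-298 + 198 - 309) = 1/(-409) = -1/409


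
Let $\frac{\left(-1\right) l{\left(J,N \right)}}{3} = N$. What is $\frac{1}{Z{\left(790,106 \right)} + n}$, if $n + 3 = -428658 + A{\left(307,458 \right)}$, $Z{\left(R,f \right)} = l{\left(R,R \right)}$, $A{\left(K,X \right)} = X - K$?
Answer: $- \frac{1}{430880} \approx -2.3208 \cdot 10^{-6}$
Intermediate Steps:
$l{\left(J,N \right)} = - 3 N$
$Z{\left(R,f \right)} = - 3 R$
$n = -428510$ ($n = -3 + \left(-428658 + \left(458 - 307\right)\right) = -3 + \left(-428658 + 151\right) = -3 - 428507 = -428510$)
$\frac{1}{Z{\left(790,106 \right)} + n} = \frac{1}{\left(-3\right) 790 - 428510} = \frac{1}{-2370 - 428510} = \frac{1}{-430880} = - \frac{1}{430880}$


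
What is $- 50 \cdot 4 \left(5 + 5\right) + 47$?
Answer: $-1953$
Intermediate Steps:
$- 50 \cdot 4 \left(5 + 5\right) + 47 = - 50 \cdot 4 \cdot 10 + 47 = \left(-50\right) 40 + 47 = -2000 + 47 = -1953$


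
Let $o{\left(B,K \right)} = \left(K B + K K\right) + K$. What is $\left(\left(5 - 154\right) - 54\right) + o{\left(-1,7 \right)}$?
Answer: $-154$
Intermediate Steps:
$o{\left(B,K \right)} = K + K^{2} + B K$ ($o{\left(B,K \right)} = \left(B K + K^{2}\right) + K = \left(K^{2} + B K\right) + K = K + K^{2} + B K$)
$\left(\left(5 - 154\right) - 54\right) + o{\left(-1,7 \right)} = \left(\left(5 - 154\right) - 54\right) + 7 \left(1 - 1 + 7\right) = \left(-149 - 54\right) + 7 \cdot 7 = -203 + 49 = -154$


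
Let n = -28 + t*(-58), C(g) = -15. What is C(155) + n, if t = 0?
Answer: -43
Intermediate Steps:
n = -28 (n = -28 + 0*(-58) = -28 + 0 = -28)
C(155) + n = -15 - 28 = -43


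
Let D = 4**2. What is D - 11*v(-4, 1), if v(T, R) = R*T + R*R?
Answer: 49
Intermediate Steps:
D = 16
v(T, R) = R**2 + R*T (v(T, R) = R*T + R**2 = R**2 + R*T)
D - 11*v(-4, 1) = 16 - 11*(1 - 4) = 16 - 11*(-3) = 16 + 33 = 49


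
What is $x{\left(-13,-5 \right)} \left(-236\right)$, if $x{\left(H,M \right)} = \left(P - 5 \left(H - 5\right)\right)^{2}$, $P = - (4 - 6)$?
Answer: $-1997504$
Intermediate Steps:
$P = 2$ ($P = - (4 - 6) = \left(-1\right) \left(-2\right) = 2$)
$x{\left(H,M \right)} = \left(27 - 5 H\right)^{2}$ ($x{\left(H,M \right)} = \left(2 - 5 \left(H - 5\right)\right)^{2} = \left(2 - 5 \left(-5 + H\right)\right)^{2} = \left(2 - \left(-25 + 5 H\right)\right)^{2} = \left(27 - 5 H\right)^{2}$)
$x{\left(-13,-5 \right)} \left(-236\right) = \left(27 - -65\right)^{2} \left(-236\right) = \left(27 + 65\right)^{2} \left(-236\right) = 92^{2} \left(-236\right) = 8464 \left(-236\right) = -1997504$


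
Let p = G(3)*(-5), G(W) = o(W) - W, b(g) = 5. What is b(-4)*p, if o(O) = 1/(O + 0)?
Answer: 200/3 ≈ 66.667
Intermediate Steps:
o(O) = 1/O
G(W) = 1/W - W
p = 40/3 (p = (1/3 - 1*3)*(-5) = (⅓ - 3)*(-5) = -8/3*(-5) = 40/3 ≈ 13.333)
b(-4)*p = 5*(40/3) = 200/3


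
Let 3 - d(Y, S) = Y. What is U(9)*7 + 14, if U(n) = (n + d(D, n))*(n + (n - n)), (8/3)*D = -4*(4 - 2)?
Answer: 959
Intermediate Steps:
D = -3 (D = 3*(-4*(4 - 2))/8 = 3*(-4*2)/8 = (3/8)*(-8) = -3)
d(Y, S) = 3 - Y
U(n) = n*(6 + n) (U(n) = (n + (3 - 1*(-3)))*(n + (n - n)) = (n + (3 + 3))*(n + 0) = (n + 6)*n = (6 + n)*n = n*(6 + n))
U(9)*7 + 14 = (9*(6 + 9))*7 + 14 = (9*15)*7 + 14 = 135*7 + 14 = 945 + 14 = 959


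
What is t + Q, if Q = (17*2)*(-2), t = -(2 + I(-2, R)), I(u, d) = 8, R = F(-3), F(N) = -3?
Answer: -78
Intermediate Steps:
R = -3
t = -10 (t = -(2 + 8) = -1*10 = -10)
Q = -68 (Q = 34*(-2) = -68)
t + Q = -10 - 68 = -78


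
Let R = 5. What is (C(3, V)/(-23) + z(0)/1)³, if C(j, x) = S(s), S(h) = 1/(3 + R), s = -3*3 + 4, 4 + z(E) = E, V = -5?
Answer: -400315553/6229504 ≈ -64.261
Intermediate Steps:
z(E) = -4 + E
s = -5 (s = -9 + 4 = -5)
S(h) = ⅛ (S(h) = 1/(3 + 5) = 1/8 = ⅛)
C(j, x) = ⅛
(C(3, V)/(-23) + z(0)/1)³ = ((⅛)/(-23) + (-4 + 0)/1)³ = ((⅛)*(-1/23) - 4*1)³ = (-1/184 - 4)³ = (-737/184)³ = -400315553/6229504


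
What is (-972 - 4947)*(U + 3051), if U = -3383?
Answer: 1965108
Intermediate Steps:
(-972 - 4947)*(U + 3051) = (-972 - 4947)*(-3383 + 3051) = -5919*(-332) = 1965108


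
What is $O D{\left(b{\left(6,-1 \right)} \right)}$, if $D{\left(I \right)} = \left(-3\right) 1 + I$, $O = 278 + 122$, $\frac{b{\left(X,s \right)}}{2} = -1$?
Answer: $-2000$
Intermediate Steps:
$b{\left(X,s \right)} = -2$ ($b{\left(X,s \right)} = 2 \left(-1\right) = -2$)
$O = 400$
$D{\left(I \right)} = -3 + I$
$O D{\left(b{\left(6,-1 \right)} \right)} = 400 \left(-3 - 2\right) = 400 \left(-5\right) = -2000$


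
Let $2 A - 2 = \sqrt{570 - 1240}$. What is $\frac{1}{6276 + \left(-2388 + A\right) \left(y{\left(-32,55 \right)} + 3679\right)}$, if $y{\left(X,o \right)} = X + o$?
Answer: $- \frac{1471733}{12996370732179} - \frac{617 i \sqrt{670}}{25992741464358} \approx -1.1324 \cdot 10^{-7} - 6.1443 \cdot 10^{-10} i$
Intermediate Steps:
$A = 1 + \frac{i \sqrt{670}}{2}$ ($A = 1 + \frac{\sqrt{570 - 1240}}{2} = 1 + \frac{\sqrt{-670}}{2} = 1 + \frac{i \sqrt{670}}{2} \approx 1.0 + 12.942 i$)
$\frac{1}{6276 + \left(-2388 + A\right) \left(y{\left(-32,55 \right)} + 3679\right)} = \frac{1}{6276 + \left(-2388 + \left(1 + \frac{i \sqrt{670}}{2}\right)\right) \left(\left(-32 + 55\right) + 3679\right)} = \frac{1}{6276 + \left(-2387 + \frac{i \sqrt{670}}{2}\right) \left(23 + 3679\right)} = \frac{1}{6276 + \left(-2387 + \frac{i \sqrt{670}}{2}\right) 3702} = \frac{1}{6276 - \left(8836674 - 1851 i \sqrt{670}\right)} = \frac{1}{-8830398 + 1851 i \sqrt{670}}$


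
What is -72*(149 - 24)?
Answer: -9000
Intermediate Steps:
-72*(149 - 24) = -72*125 = -9000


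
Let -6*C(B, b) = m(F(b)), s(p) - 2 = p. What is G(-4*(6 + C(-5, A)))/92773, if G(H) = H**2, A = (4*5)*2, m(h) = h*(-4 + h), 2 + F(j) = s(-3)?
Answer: 100/92773 ≈ 0.0010779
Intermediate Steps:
s(p) = 2 + p
F(j) = -3 (F(j) = -2 + (2 - 3) = -2 - 1 = -3)
A = 40 (A = 20*2 = 40)
C(B, b) = -7/2 (C(B, b) = -(-1)*(-4 - 3)/2 = -(-1)*(-7)/2 = -1/6*21 = -7/2)
G(-4*(6 + C(-5, A)))/92773 = (-4*(6 - 7/2))**2/92773 = (-4*5/2)**2*(1/92773) = (-10)**2*(1/92773) = 100*(1/92773) = 100/92773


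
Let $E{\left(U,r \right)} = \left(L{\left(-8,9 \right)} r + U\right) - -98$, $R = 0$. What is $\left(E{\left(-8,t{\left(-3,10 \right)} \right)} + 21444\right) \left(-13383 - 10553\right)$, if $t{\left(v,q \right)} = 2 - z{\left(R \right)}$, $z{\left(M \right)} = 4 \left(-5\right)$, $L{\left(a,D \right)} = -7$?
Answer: $-511751680$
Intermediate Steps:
$z{\left(M \right)} = -20$
$t{\left(v,q \right)} = 22$ ($t{\left(v,q \right)} = 2 - -20 = 2 + 20 = 22$)
$E{\left(U,r \right)} = 98 + U - 7 r$ ($E{\left(U,r \right)} = \left(- 7 r + U\right) - -98 = \left(U - 7 r\right) + 98 = 98 + U - 7 r$)
$\left(E{\left(-8,t{\left(-3,10 \right)} \right)} + 21444\right) \left(-13383 - 10553\right) = \left(\left(98 - 8 - 154\right) + 21444\right) \left(-13383 - 10553\right) = \left(\left(98 - 8 - 154\right) + 21444\right) \left(-23936\right) = \left(-64 + 21444\right) \left(-23936\right) = 21380 \left(-23936\right) = -511751680$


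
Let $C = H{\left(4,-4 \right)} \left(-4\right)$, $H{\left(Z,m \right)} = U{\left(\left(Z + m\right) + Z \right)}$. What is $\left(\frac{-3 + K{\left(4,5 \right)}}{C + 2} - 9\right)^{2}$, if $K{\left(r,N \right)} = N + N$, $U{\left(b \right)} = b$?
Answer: $\frac{361}{4} \approx 90.25$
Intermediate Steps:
$H{\left(Z,m \right)} = m + 2 Z$ ($H{\left(Z,m \right)} = \left(Z + m\right) + Z = m + 2 Z$)
$K{\left(r,N \right)} = 2 N$
$C = -16$ ($C = \left(-4 + 2 \cdot 4\right) \left(-4\right) = \left(-4 + 8\right) \left(-4\right) = 4 \left(-4\right) = -16$)
$\left(\frac{-3 + K{\left(4,5 \right)}}{C + 2} - 9\right)^{2} = \left(\frac{-3 + 2 \cdot 5}{-16 + 2} - 9\right)^{2} = \left(\frac{-3 + 10}{-14} - 9\right)^{2} = \left(7 \left(- \frac{1}{14}\right) - 9\right)^{2} = \left(- \frac{1}{2} - 9\right)^{2} = \left(- \frac{19}{2}\right)^{2} = \frac{361}{4}$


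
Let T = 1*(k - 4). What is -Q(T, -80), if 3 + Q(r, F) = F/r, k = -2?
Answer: -31/3 ≈ -10.333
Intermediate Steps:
T = -6 (T = 1*(-2 - 4) = 1*(-6) = -6)
Q(r, F) = -3 + F/r
-Q(T, -80) = -(-3 - 80/(-6)) = -(-3 - 80*(-⅙)) = -(-3 + 40/3) = -1*31/3 = -31/3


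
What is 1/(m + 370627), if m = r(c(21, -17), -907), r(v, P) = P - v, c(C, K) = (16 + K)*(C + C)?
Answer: 1/369762 ≈ 2.7044e-6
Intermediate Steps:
c(C, K) = 2*C*(16 + K) (c(C, K) = (16 + K)*(2*C) = 2*C*(16 + K))
m = -865 (m = -907 - 2*21*(16 - 17) = -907 - 2*21*(-1) = -907 - 1*(-42) = -907 + 42 = -865)
1/(m + 370627) = 1/(-865 + 370627) = 1/369762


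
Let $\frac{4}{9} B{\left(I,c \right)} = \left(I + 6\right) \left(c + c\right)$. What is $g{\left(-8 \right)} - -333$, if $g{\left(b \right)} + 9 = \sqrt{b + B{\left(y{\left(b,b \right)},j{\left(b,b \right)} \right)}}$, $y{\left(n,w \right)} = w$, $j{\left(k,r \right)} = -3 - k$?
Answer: $324 + i \sqrt{53} \approx 324.0 + 7.2801 i$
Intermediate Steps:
$B{\left(I,c \right)} = \frac{9 c \left(6 + I\right)}{2}$ ($B{\left(I,c \right)} = \frac{9 \left(I + 6\right) \left(c + c\right)}{4} = \frac{9 \left(6 + I\right) 2 c}{4} = \frac{9 \cdot 2 c \left(6 + I\right)}{4} = \frac{9 c \left(6 + I\right)}{2}$)
$g{\left(b \right)} = -9 + \sqrt{b + \frac{9 \left(-3 - b\right) \left(6 + b\right)}{2}}$
$g{\left(-8 \right)} - -333 = \left(-9 + \frac{\sqrt{2} \sqrt{2 \left(-8\right) - 9 \left(3 - 8\right) \left(6 - 8\right)}}{2}\right) - -333 = \left(-9 + \frac{\sqrt{2} \sqrt{-16 - \left(-45\right) \left(-2\right)}}{2}\right) + 333 = \left(-9 + \frac{\sqrt{2} \sqrt{-16 - 90}}{2}\right) + 333 = \left(-9 + \frac{\sqrt{2} \sqrt{-106}}{2}\right) + 333 = \left(-9 + \frac{\sqrt{2} i \sqrt{106}}{2}\right) + 333 = \left(-9 + i \sqrt{53}\right) + 333 = 324 + i \sqrt{53}$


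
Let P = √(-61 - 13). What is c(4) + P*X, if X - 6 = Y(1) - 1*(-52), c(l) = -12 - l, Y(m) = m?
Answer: -16 + 59*I*√74 ≈ -16.0 + 507.54*I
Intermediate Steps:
P = I*√74 (P = √(-74) = I*√74 ≈ 8.6023*I)
X = 59 (X = 6 + (1 - 1*(-52)) = 6 + (1 + 52) = 6 + 53 = 59)
c(4) + P*X = (-12 - 1*4) + (I*√74)*59 = (-12 - 4) + 59*I*√74 = -16 + 59*I*√74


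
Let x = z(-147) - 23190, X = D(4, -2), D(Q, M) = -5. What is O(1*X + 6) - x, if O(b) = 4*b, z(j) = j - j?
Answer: 23194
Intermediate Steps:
z(j) = 0
X = -5
x = -23190 (x = 0 - 23190 = -23190)
O(1*X + 6) - x = 4*(1*(-5) + 6) - 1*(-23190) = 4*(-5 + 6) + 23190 = 4*1 + 23190 = 4 + 23190 = 23194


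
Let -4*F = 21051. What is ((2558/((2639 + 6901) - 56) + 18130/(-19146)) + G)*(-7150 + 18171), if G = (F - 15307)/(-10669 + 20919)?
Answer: -27527734415063297/930600903000 ≈ -29581.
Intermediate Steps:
F = -21051/4 (F = -¼*21051 = -21051/4 ≈ -5262.8)
G = -82279/41000 (G = (-21051/4 - 15307)/(-10669 + 20919) = -82279/4/10250 = -82279/4*1/10250 = -82279/41000 ≈ -2.0068)
((2558/((2639 + 6901) - 56) + 18130/(-19146)) + G)*(-7150 + 18171) = ((2558/((2639 + 6901) - 56) + 18130/(-19146)) - 82279/41000)*(-7150 + 18171) = ((2558/(9540 - 56) + 18130*(-1/19146)) - 82279/41000)*11021 = ((2558/9484 - 9065/9573) - 82279/41000)*11021 = ((2558*(1/9484) - 9065/9573) - 82279/41000)*11021 = ((1279/4742 - 9065/9573) - 82279/41000)*11021 = (-30742363/45395166 - 82279/41000)*11021 = -2497752873157/930600903000*11021 = -27527734415063297/930600903000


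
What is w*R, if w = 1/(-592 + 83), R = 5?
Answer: -5/509 ≈ -0.0098232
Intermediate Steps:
w = -1/509 (w = 1/(-509) = -1/509 ≈ -0.0019646)
w*R = -1/509*5 = -5/509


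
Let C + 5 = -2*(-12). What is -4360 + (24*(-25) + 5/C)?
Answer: -94235/19 ≈ -4959.7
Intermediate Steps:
C = 19 (C = -5 - 2*(-12) = -5 + 24 = 19)
-4360 + (24*(-25) + 5/C) = -4360 + (24*(-25) + 5/19) = -4360 + (-600 + 5*(1/19)) = -4360 + (-600 + 5/19) = -4360 - 11395/19 = -94235/19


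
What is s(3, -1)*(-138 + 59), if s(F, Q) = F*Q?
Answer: 237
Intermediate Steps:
s(3, -1)*(-138 + 59) = (3*(-1))*(-138 + 59) = -3*(-79) = 237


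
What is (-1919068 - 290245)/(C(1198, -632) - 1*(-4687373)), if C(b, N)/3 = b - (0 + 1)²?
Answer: -2209313/4690964 ≈ -0.47097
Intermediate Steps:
C(b, N) = -3 + 3*b (C(b, N) = 3*(b - (0 + 1)²) = 3*(b - 1*1²) = 3*(b - 1*1) = 3*(b - 1) = 3*(-1 + b) = -3 + 3*b)
(-1919068 - 290245)/(C(1198, -632) - 1*(-4687373)) = (-1919068 - 290245)/((-3 + 3*1198) - 1*(-4687373)) = -2209313/((-3 + 3594) + 4687373) = -2209313/(3591 + 4687373) = -2209313/4690964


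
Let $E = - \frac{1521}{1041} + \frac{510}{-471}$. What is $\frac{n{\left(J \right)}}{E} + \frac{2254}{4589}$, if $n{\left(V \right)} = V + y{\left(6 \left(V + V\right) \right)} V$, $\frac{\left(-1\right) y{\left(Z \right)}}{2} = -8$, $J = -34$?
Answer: $\frac{144814767324}{635984921} \approx 227.7$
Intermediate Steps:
$E = - \frac{138589}{54479}$ ($E = \left(-1521\right) \frac{1}{1041} + 510 \left(- \frac{1}{471}\right) = - \frac{507}{347} - \frac{170}{157} = - \frac{138589}{54479} \approx -2.5439$)
$y{\left(Z \right)} = 16$ ($y{\left(Z \right)} = \left(-2\right) \left(-8\right) = 16$)
$n{\left(V \right)} = 17 V$ ($n{\left(V \right)} = V + 16 V = 17 V$)
$\frac{n{\left(J \right)}}{E} + \frac{2254}{4589} = \frac{17 \left(-34\right)}{- \frac{138589}{54479}} + \frac{2254}{4589} = \left(-578\right) \left(- \frac{54479}{138589}\right) + 2254 \cdot \frac{1}{4589} = \frac{31488862}{138589} + \frac{2254}{4589} = \frac{144814767324}{635984921}$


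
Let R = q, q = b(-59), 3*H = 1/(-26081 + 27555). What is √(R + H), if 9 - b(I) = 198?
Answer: I*√3695717454/4422 ≈ 13.748*I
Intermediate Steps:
b(I) = -189 (b(I) = 9 - 1*198 = 9 - 198 = -189)
H = 1/4422 (H = 1/(3*(-26081 + 27555)) = (⅓)/1474 = (⅓)*(1/1474) = 1/4422 ≈ 0.00022614)
q = -189
R = -189
√(R + H) = √(-189 + 1/4422) = √(-835757/4422) = I*√3695717454/4422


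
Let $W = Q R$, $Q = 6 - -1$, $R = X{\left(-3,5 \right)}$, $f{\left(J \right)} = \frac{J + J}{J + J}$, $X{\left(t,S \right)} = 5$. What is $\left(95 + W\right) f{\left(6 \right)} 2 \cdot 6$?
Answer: $1560$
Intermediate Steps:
$f{\left(J \right)} = 1$ ($f{\left(J \right)} = \frac{2 J}{2 J} = 2 J \frac{1}{2 J} = 1$)
$R = 5$
$Q = 7$ ($Q = 6 + 1 = 7$)
$W = 35$ ($W = 7 \cdot 5 = 35$)
$\left(95 + W\right) f{\left(6 \right)} 2 \cdot 6 = \left(95 + 35\right) 1 \cdot 2 \cdot 6 = 130 \cdot 2 \cdot 6 = 130 \cdot 12 = 1560$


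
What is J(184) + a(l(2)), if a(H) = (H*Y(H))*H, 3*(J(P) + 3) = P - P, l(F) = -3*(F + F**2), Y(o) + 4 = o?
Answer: -7131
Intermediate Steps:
Y(o) = -4 + o
l(F) = -3*F - 3*F**2
J(P) = -3 (J(P) = -3 + (P - P)/3 = -3 + (1/3)*0 = -3 + 0 = -3)
a(H) = H**2*(-4 + H) (a(H) = (H*(-4 + H))*H = H**2*(-4 + H))
J(184) + a(l(2)) = -3 + (-3*2*(1 + 2))**2*(-4 - 3*2*(1 + 2)) = -3 + (-3*2*3)**2*(-4 - 3*2*3) = -3 + (-18)**2*(-4 - 18) = -3 + 324*(-22) = -3 - 7128 = -7131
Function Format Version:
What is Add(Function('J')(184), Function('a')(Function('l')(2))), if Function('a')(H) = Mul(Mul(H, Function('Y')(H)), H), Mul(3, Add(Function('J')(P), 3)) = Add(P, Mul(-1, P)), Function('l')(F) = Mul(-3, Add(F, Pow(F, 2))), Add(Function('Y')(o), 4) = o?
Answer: -7131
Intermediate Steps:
Function('Y')(o) = Add(-4, o)
Function('l')(F) = Add(Mul(-3, F), Mul(-3, Pow(F, 2)))
Function('J')(P) = -3 (Function('J')(P) = Add(-3, Mul(Rational(1, 3), Add(P, Mul(-1, P)))) = Add(-3, Mul(Rational(1, 3), 0)) = Add(-3, 0) = -3)
Function('a')(H) = Mul(Pow(H, 2), Add(-4, H)) (Function('a')(H) = Mul(Mul(H, Add(-4, H)), H) = Mul(Pow(H, 2), Add(-4, H)))
Add(Function('J')(184), Function('a')(Function('l')(2))) = Add(-3, Mul(Pow(Mul(-3, 2, Add(1, 2)), 2), Add(-4, Mul(-3, 2, Add(1, 2))))) = Add(-3, Mul(Pow(Mul(-3, 2, 3), 2), Add(-4, Mul(-3, 2, 3)))) = Add(-3, Mul(Pow(-18, 2), Add(-4, -18))) = Add(-3, Mul(324, -22)) = Add(-3, -7128) = -7131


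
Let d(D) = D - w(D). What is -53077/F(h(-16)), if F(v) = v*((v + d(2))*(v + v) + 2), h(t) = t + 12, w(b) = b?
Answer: 53077/136 ≈ 390.27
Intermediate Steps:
d(D) = 0 (d(D) = D - D = 0)
h(t) = 12 + t
F(v) = v*(2 + 2*v²) (F(v) = v*((v + 0)*(v + v) + 2) = v*(v*(2*v) + 2) = v*(2*v² + 2) = v*(2 + 2*v²))
-53077/F(h(-16)) = -53077*1/(2*(1 + (12 - 16)²)*(12 - 16)) = -53077*(-1/(8*(1 + (-4)²))) = -53077*(-1/(8*(1 + 16))) = -53077/(2*(-4)*17) = -53077/(-136) = -53077*(-1/136) = 53077/136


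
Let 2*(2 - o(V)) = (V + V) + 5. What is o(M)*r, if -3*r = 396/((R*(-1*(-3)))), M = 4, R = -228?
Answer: -33/38 ≈ -0.86842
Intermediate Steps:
o(V) = -½ - V (o(V) = 2 - ((V + V) + 5)/2 = 2 - (2*V + 5)/2 = 2 - (5 + 2*V)/2 = 2 + (-5/2 - V) = -½ - V)
r = 11/57 (r = -132/((-(-228)*(-3))) = -132/((-228*3)) = -132/(-684) = -132*(-1)/684 = -⅓*(-11/19) = 11/57 ≈ 0.19298)
o(M)*r = (-½ - 1*4)*(11/57) = (-½ - 4)*(11/57) = -9/2*11/57 = -33/38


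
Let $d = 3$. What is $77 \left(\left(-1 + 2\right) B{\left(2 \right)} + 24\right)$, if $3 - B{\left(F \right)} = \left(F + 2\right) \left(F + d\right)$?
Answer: $539$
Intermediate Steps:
$B{\left(F \right)} = 3 - \left(2 + F\right) \left(3 + F\right)$ ($B{\left(F \right)} = 3 - \left(F + 2\right) \left(F + 3\right) = 3 - \left(2 + F\right) \left(3 + F\right)$)
$77 \left(\left(-1 + 2\right) B{\left(2 \right)} + 24\right) = 77 \left(\left(-1 + 2\right) \left(-3 - 2^{2} - 10\right) + 24\right) = 77 \left(1 \left(-3 - 4 - 10\right) + 24\right) = 77 \left(1 \left(-17\right) + 24\right) = 77 \left(-17 + 24\right) = 77 \cdot 7 = 539$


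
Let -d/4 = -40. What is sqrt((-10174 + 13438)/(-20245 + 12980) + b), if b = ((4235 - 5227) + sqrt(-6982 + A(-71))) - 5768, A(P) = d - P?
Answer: sqrt(-356818033960 + 52780225*I*sqrt(6751))/7265 ≈ 0.49964 + 82.224*I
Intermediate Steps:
d = 160 (d = -4*(-40) = 160)
A(P) = 160 - P
b = -6760 + I*sqrt(6751) (b = ((4235 - 5227) + sqrt(-6982 + (160 - 1*(-71)))) - 5768 = (-992 + sqrt(-6982 + (160 + 71))) - 5768 = (-992 + sqrt(-6982 + 231)) - 5768 = (-992 + sqrt(-6751)) - 5768 = (-992 + I*sqrt(6751)) - 5768 = -6760 + I*sqrt(6751) ≈ -6760.0 + 82.164*I)
sqrt((-10174 + 13438)/(-20245 + 12980) + b) = sqrt((-10174 + 13438)/(-20245 + 12980) + (-6760 + I*sqrt(6751))) = sqrt(3264/(-7265) + (-6760 + I*sqrt(6751))) = sqrt(3264*(-1/7265) + (-6760 + I*sqrt(6751))) = sqrt(-3264/7265 + (-6760 + I*sqrt(6751))) = sqrt(-49114664/7265 + I*sqrt(6751))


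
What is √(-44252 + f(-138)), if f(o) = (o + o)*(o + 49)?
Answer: 2*I*√4922 ≈ 140.31*I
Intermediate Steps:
f(o) = 2*o*(49 + o) (f(o) = (2*o)*(49 + o) = 2*o*(49 + o))
√(-44252 + f(-138)) = √(-44252 + 2*(-138)*(49 - 138)) = √(-44252 + 2*(-138)*(-89)) = √(-44252 + 24564) = √(-19688) = 2*I*√4922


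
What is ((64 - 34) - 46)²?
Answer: 256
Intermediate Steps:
((64 - 34) - 46)² = (30 - 46)² = (-16)² = 256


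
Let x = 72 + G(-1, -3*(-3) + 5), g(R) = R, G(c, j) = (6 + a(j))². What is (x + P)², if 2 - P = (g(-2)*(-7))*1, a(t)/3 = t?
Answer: 5588496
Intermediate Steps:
a(t) = 3*t
G(c, j) = (6 + 3*j)²
x = 2376 (x = 72 + 9*(2 + (-3*(-3) + 5))² = 72 + 9*(2 + (9 + 5))² = 72 + 9*(2 + 14)² = 72 + 9*16² = 72 + 9*256 = 72 + 2304 = 2376)
P = -12 (P = 2 - (-2*(-7)) = 2 - 14 = -12)
(x + P)² = (2376 - 12)² = 2364² = 5588496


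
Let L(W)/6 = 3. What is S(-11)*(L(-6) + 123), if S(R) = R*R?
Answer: 17061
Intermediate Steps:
S(R) = R²
L(W) = 18 (L(W) = 6*3 = 18)
S(-11)*(L(-6) + 123) = (-11)²*(18 + 123) = 121*141 = 17061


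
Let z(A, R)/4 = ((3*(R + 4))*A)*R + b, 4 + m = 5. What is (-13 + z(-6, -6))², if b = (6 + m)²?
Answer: 463761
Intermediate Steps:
m = 1 (m = -4 + 5 = 1)
b = 49 (b = (6 + 1)² = 7² = 49)
z(A, R) = 196 + 4*A*R*(12 + 3*R) (z(A, R) = 4*(((3*(R + 4))*A)*R + 49) = 4*(((3*(4 + R))*A)*R + 49) = 4*(((12 + 3*R)*A)*R + 49) = 4*((A*(12 + 3*R))*R + 49) = 4*(A*R*(12 + 3*R) + 49) = 4*(49 + A*R*(12 + 3*R)) = 196 + 4*A*R*(12 + 3*R))
(-13 + z(-6, -6))² = (-13 + (196 + 12*(-6)*(-6)² + 48*(-6)*(-6)))² = (-13 + (196 + 12*(-6)*36 + 1728))² = (-13 + (196 - 2592 + 1728))² = (-13 - 668)² = (-681)² = 463761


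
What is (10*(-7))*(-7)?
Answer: 490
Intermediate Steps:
(10*(-7))*(-7) = -70*(-7) = 490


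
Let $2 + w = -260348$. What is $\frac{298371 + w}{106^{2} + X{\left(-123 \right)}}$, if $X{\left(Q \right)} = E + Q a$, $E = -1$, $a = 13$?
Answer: $\frac{38021}{9636} \approx 3.9457$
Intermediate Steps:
$w = -260350$ ($w = -2 - 260348 = -260350$)
$X{\left(Q \right)} = -1 + 13 Q$ ($X{\left(Q \right)} = -1 + Q 13 = -1 + 13 Q$)
$\frac{298371 + w}{106^{2} + X{\left(-123 \right)}} = \frac{298371 - 260350}{106^{2} + \left(-1 + 13 \left(-123\right)\right)} = \frac{38021}{11236 - 1600} = \frac{38021}{9636}$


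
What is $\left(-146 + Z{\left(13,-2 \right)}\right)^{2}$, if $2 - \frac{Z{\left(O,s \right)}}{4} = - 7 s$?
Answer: $37636$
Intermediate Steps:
$Z{\left(O,s \right)} = 8 + 28 s$ ($Z{\left(O,s \right)} = 8 - 4 \left(- 7 s\right) = 8 + 28 s$)
$\left(-146 + Z{\left(13,-2 \right)}\right)^{2} = \left(-146 + \left(8 + 28 \left(-2\right)\right)\right)^{2} = \left(-146 + \left(8 - 56\right)\right)^{2} = \left(-146 - 48\right)^{2} = \left(-194\right)^{2} = 37636$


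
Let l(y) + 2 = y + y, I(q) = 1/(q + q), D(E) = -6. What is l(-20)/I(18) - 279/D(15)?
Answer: -2931/2 ≈ -1465.5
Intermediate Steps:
I(q) = 1/(2*q)
l(y) = -2 + 2*y (l(y) = -2 + (y + y) = -2 + 2*y)
l(-20)/I(18) - 279/D(15) = (-2 + 2*(-20))/(((1/2)/18)) - 279/(-6) = (-2 - 40)/(((1/2)*(1/18))) - 279*(-1/6) = -42/1/36 + 93/2 = -42*36 + 93/2 = -1512 + 93/2 = -2931/2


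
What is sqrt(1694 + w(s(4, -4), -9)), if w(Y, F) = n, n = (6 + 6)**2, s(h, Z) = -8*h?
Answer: sqrt(1838) ≈ 42.872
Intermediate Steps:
n = 144 (n = 12**2 = 144)
w(Y, F) = 144
sqrt(1694 + w(s(4, -4), -9)) = sqrt(1694 + 144) = sqrt(1838)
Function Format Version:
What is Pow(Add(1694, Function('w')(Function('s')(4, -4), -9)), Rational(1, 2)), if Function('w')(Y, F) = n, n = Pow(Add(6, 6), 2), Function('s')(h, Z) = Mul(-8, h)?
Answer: Pow(1838, Rational(1, 2)) ≈ 42.872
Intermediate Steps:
n = 144 (n = Pow(12, 2) = 144)
Function('w')(Y, F) = 144
Pow(Add(1694, Function('w')(Function('s')(4, -4), -9)), Rational(1, 2)) = Pow(Add(1694, 144), Rational(1, 2)) = Pow(1838, Rational(1, 2))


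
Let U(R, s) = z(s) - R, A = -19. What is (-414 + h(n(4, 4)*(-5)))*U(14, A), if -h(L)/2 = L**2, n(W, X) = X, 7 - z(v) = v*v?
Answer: 446752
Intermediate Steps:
z(v) = 7 - v**2 (z(v) = 7 - v*v = 7 - v**2)
U(R, s) = 7 - R - s**2 (U(R, s) = (7 - s**2) - R = 7 - R - s**2)
h(L) = -2*L**2
(-414 + h(n(4, 4)*(-5)))*U(14, A) = (-414 - 2*(4*(-5))**2)*(7 - 1*14 - 1*(-19)**2) = (-414 - 2*(-20)**2)*(7 - 14 - 1*361) = (-414 - 2*400)*(7 - 14 - 361) = (-414 - 800)*(-368) = -1214*(-368) = 446752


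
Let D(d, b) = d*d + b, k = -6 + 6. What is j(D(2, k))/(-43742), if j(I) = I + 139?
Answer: -143/43742 ≈ -0.0032692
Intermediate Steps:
k = 0
D(d, b) = b + d² (D(d, b) = d² + b = b + d²)
j(I) = 139 + I
j(D(2, k))/(-43742) = (139 + (0 + 2²))/(-43742) = (139 + (0 + 4))*(-1/43742) = (139 + 4)*(-1/43742) = 143*(-1/43742) = -143/43742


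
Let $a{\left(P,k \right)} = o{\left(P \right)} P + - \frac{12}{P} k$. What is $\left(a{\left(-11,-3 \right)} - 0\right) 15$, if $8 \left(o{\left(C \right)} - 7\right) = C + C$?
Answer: $- \frac{33015}{44} \approx -750.34$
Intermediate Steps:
$o{\left(C \right)} = 7 + \frac{C}{4}$ ($o{\left(C \right)} = 7 + \frac{C + C}{8} = 7 + \frac{2 C}{8} = 7 + \frac{C}{4}$)
$a{\left(P,k \right)} = P \left(7 + \frac{P}{4}\right) - \frac{12 k}{P}$ ($a{\left(P,k \right)} = \left(7 + \frac{P}{4}\right) P + - \frac{12}{P} k = P \left(7 + \frac{P}{4}\right) - \frac{12 k}{P}$)
$\left(a{\left(-11,-3 \right)} - 0\right) 15 = \left(\frac{\left(-48\right) \left(-3\right) + \left(-11\right)^{2} \left(28 - 11\right)}{4 \left(-11\right)} - 0\right) 15 = \left(\frac{1}{4} \left(- \frac{1}{11}\right) \left(144 + 121 \cdot 17\right) + 0\right) 15 = \left(\frac{1}{4} \left(- \frac{1}{11}\right) \left(144 + 2057\right) + 0\right) 15 = \left(\frac{1}{4} \left(- \frac{1}{11}\right) 2201 + 0\right) 15 = \left(- \frac{2201}{44} + 0\right) 15 = \left(- \frac{2201}{44}\right) 15 = - \frac{33015}{44}$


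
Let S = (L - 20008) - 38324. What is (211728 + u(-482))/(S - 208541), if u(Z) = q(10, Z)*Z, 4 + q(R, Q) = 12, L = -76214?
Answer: -207872/343087 ≈ -0.60589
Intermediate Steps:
q(R, Q) = 8 (q(R, Q) = -4 + 12 = 8)
S = -134546 (S = (-76214 - 20008) - 38324 = -96222 - 38324 = -134546)
u(Z) = 8*Z
(211728 + u(-482))/(S - 208541) = (211728 + 8*(-482))/(-134546 - 208541) = (211728 - 3856)/(-343087) = 207872*(-1/343087) = -207872/343087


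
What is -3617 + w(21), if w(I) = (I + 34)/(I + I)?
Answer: -151859/42 ≈ -3615.7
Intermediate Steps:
w(I) = (34 + I)/(2*I) (w(I) = (34 + I)/((2*I)) = (34 + I)*(1/(2*I)) = (34 + I)/(2*I))
-3617 + w(21) = -3617 + (½)*(34 + 21)/21 = -3617 + (½)*(1/21)*55 = -3617 + 55/42 = -151859/42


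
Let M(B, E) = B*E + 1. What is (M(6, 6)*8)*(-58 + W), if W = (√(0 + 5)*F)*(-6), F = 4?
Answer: -17168 - 7104*√5 ≈ -33053.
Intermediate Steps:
M(B, E) = 1 + B*E
W = -24*√5 (W = (√(0 + 5)*4)*(-6) = (√5*4)*(-6) = (4*√5)*(-6) = -24*√5 ≈ -53.666)
(M(6, 6)*8)*(-58 + W) = ((1 + 6*6)*8)*(-58 - 24*√5) = ((1 + 36)*8)*(-58 - 24*√5) = (37*8)*(-58 - 24*√5) = 296*(-58 - 24*√5) = -17168 - 7104*√5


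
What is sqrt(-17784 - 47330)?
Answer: I*sqrt(65114) ≈ 255.17*I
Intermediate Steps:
sqrt(-17784 - 47330) = sqrt(-65114) = I*sqrt(65114)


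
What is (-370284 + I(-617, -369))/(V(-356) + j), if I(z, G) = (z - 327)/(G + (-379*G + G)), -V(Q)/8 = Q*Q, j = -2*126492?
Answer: 12877829759/44059591134 ≈ 0.29228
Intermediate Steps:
j = -252984
V(Q) = -8*Q**2 (V(Q) = -8*Q*Q = -8*Q**2)
I(z, G) = -(-327 + z)/(377*G) (I(z, G) = (-327 + z)/(G - 378*G) = (-327 + z)/((-377*G)) = (-327 + z)*(-1/(377*G)) = -(-327 + z)/(377*G))
(-370284 + I(-617, -369))/(V(-356) + j) = (-370284 + (1/377)*(327 - 1*(-617))/(-369))/(-8*(-356)**2 - 252984) = (-370284 + (1/377)*(-1/369)*(327 + 617))/(-8*126736 - 252984) = (-370284 + (1/377)*(-1/369)*944)/(-1013888 - 252984) = (-370284 - 944/139113)/(-1266872) = -51511319036/139113*(-1/1266872) = 12877829759/44059591134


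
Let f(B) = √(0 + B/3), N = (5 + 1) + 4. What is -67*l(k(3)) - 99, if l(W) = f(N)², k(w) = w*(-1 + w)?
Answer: -967/3 ≈ -322.33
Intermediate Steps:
N = 10 (N = 6 + 4 = 10)
f(B) = √3*√B/3 (f(B) = √(0 + B*(⅓)) = √(0 + B/3) = √(B/3) = √3*√B/3)
l(W) = 10/3 (l(W) = (√3*√10/3)² = (√30/3)² = 10/3)
-67*l(k(3)) - 99 = -67*10/3 - 99 = -670/3 - 99 = -967/3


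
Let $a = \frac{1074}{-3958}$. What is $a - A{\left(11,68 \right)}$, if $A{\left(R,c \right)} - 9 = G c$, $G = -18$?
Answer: $\frac{2403948}{1979} \approx 1214.7$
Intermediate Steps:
$A{\left(R,c \right)} = 9 - 18 c$
$a = - \frac{537}{1979}$ ($a = 1074 \left(- \frac{1}{3958}\right) = - \frac{537}{1979} \approx -0.27135$)
$a - A{\left(11,68 \right)} = - \frac{537}{1979} - \left(9 - 1224\right) = - \frac{537}{1979} - -1215 = - \frac{537}{1979} + 1215 = \frac{2403948}{1979}$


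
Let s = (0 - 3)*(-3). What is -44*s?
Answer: -396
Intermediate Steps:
s = 9 (s = -3*(-3) = 9)
-44*s = -44*9 = -396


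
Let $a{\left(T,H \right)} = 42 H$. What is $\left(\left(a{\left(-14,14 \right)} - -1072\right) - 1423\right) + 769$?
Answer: $1006$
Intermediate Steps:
$\left(\left(a{\left(-14,14 \right)} - -1072\right) - 1423\right) + 769 = \left(\left(42 \cdot 14 - -1072\right) - 1423\right) + 769 = \left(\left(588 + 1072\right) - 1423\right) + 769 = \left(1660 - 1423\right) + 769 = 237 + 769 = 1006$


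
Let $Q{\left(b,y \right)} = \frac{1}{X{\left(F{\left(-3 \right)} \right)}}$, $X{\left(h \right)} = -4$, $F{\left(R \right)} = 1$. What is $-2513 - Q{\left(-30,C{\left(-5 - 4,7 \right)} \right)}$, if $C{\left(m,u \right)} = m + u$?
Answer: $- \frac{10051}{4} \approx -2512.8$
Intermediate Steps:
$Q{\left(b,y \right)} = - \frac{1}{4}$ ($Q{\left(b,y \right)} = \frac{1}{-4} = - \frac{1}{4}$)
$-2513 - Q{\left(-30,C{\left(-5 - 4,7 \right)} \right)} = -2513 - - \frac{1}{4} = -2513 + \frac{1}{4} = - \frac{10051}{4}$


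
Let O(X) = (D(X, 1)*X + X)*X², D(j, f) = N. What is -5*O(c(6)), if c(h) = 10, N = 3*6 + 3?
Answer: -110000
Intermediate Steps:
N = 21 (N = 18 + 3 = 21)
D(j, f) = 21
O(X) = 22*X³ (O(X) = (21*X + X)*X² = (22*X)*X² = 22*X³)
-5*O(c(6)) = -110*10³ = -110*1000 = -5*22000 = -110000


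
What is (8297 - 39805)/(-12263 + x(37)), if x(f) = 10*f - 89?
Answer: 15754/5991 ≈ 2.6296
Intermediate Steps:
x(f) = -89 + 10*f
(8297 - 39805)/(-12263 + x(37)) = (8297 - 39805)/(-12263 + (-89 + 10*37)) = -31508/(-12263 + (-89 + 370)) = -31508/(-12263 + 281) = -31508/(-11982) = -31508*(-1/11982) = 15754/5991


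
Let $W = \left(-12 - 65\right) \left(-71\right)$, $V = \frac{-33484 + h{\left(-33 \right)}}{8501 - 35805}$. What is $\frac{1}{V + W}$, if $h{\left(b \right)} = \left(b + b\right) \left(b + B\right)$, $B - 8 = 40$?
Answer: $\frac{13652}{74652721} \approx 0.00018287$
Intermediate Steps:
$B = 48$ ($B = 8 + 40 = 48$)
$h{\left(b \right)} = 2 b \left(48 + b\right)$ ($h{\left(b \right)} = \left(b + b\right) \left(b + 48\right) = 2 b \left(48 + b\right)$)
$V = \frac{17237}{13652}$ ($V = \frac{-33484 + 2 \left(-33\right) \left(48 - 33\right)}{8501 - 35805} = \frac{-33484 + 2 \left(-33\right) 15}{-27304} = \left(-33484 - 990\right) \left(- \frac{1}{27304}\right) = \left(-34474\right) \left(- \frac{1}{27304}\right) = \frac{17237}{13652} \approx 1.2626$)
$W = 5467$ ($W = \left(-77\right) \left(-71\right) = 5467$)
$\frac{1}{V + W} = \frac{1}{\frac{17237}{13652} + 5467} = \frac{1}{\frac{74652721}{13652}} = \frac{13652}{74652721}$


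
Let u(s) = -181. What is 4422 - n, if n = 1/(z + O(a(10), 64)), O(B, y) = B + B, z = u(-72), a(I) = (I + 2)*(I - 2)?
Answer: 48641/11 ≈ 4421.9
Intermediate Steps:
a(I) = (-2 + I)*(2 + I) (a(I) = (2 + I)*(-2 + I) = (-2 + I)*(2 + I))
z = -181
O(B, y) = 2*B
n = 1/11 (n = 1/(-181 + 2*(-4 + 10**2)) = 1/(-181 + 2*(-4 + 100)) = 1/(-181 + 2*96) = 1/(-181 + 192) = 1/11 ≈ 0.090909)
4422 - n = 4422 - 1*1/11 = 4422 - 1/11 = 48641/11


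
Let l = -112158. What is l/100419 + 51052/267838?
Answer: -4152263936/4482670687 ≈ -0.92629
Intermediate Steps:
l/100419 + 51052/267838 = -112158/100419 + 51052/267838 = -112158*1/100419 + 51052*(1/267838) = -37386/33473 + 25526/133919 = -4152263936/4482670687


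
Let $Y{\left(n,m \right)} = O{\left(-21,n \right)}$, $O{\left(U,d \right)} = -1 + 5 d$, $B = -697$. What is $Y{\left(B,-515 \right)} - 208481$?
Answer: $-211967$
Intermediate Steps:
$Y{\left(n,m \right)} = -1 + 5 n$
$Y{\left(B,-515 \right)} - 208481 = \left(-1 + 5 \left(-697\right)\right) - 208481 = \left(-1 - 3485\right) - 208481 = -3486 - 208481 = -211967$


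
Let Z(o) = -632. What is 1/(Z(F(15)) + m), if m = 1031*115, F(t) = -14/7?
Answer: 1/117933 ≈ 8.4794e-6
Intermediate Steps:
F(t) = -2 (F(t) = -14*⅐ = -2)
m = 118565
1/(Z(F(15)) + m) = 1/(-632 + 118565) = 1/117933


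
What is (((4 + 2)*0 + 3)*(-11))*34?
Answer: -1122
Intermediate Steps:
(((4 + 2)*0 + 3)*(-11))*34 = ((6*0 + 3)*(-11))*34 = ((0 + 3)*(-11))*34 = (3*(-11))*34 = -33*34 = -1122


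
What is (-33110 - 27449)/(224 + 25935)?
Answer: -60559/26159 ≈ -2.3150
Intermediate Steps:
(-33110 - 27449)/(224 + 25935) = -60559/26159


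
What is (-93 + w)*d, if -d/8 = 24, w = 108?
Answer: -2880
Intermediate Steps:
d = -192 (d = -8*24 = -192)
(-93 + w)*d = (-93 + 108)*(-192) = 15*(-192) = -2880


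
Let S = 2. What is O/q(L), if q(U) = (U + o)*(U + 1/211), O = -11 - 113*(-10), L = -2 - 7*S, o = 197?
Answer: -78703/203625 ≈ -0.38651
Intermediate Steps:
L = -16 (L = -2 - 7*2 = -2 - 14 = -16)
O = 1119 (O = -11 + 1130 = 1119)
q(U) = (197 + U)*(1/211 + U) (q(U) = (U + 197)*(U + 1/211) = (197 + U)*(U + 1/211) = (197 + U)*(1/211 + U))
O/q(L) = 1119/(197/211 + (-16)² + (41568/211)*(-16)) = 1119/(197/211 + 256 - 665088/211) = 1119/(-610875/211) = 1119*(-211/610875) = -78703/203625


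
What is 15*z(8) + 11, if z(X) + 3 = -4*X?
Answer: -514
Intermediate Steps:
z(X) = -3 - 4*X
15*z(8) + 11 = 15*(-3 - 4*8) + 11 = 15*(-3 - 32) + 11 = 15*(-35) + 11 = -525 + 11 = -514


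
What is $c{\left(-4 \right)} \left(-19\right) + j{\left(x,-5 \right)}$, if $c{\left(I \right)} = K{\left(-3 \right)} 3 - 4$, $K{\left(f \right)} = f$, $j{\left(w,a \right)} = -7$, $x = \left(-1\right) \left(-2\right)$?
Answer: $240$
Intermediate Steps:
$x = 2$
$c{\left(I \right)} = -13$ ($c{\left(I \right)} = \left(-3\right) 3 - 4 = -9 - 4 = -13$)
$c{\left(-4 \right)} \left(-19\right) + j{\left(x,-5 \right)} = \left(-13\right) \left(-19\right) - 7 = 247 - 7 = 240$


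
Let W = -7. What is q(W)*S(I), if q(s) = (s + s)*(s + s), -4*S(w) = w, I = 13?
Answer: -637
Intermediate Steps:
S(w) = -w/4
q(s) = 4*s**2 (q(s) = (2*s)*(2*s) = 4*s**2)
q(W)*S(I) = (4*(-7)**2)*(-1/4*13) = (4*49)*(-13/4) = 196*(-13/4) = -637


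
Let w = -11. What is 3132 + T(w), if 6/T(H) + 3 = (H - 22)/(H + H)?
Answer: 3128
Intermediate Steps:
T(H) = 6/(-3 + (-22 + H)/(2*H)) (T(H) = 6/(-3 + (H - 22)/(H + H)) = 6/(-3 + (-22 + H)/((2*H))) = 6/(-3 + (-22 + H)*(1/(2*H))) = 6/(-3 + (-22 + H)/(2*H)))
3132 + T(w) = 3132 - 12*(-11)/(22 + 5*(-11)) = 3132 - 12*(-11)/(22 - 55) = 3132 - 12*(-11)/(-33) = 3132 - 12*(-11)*(-1/33) = 3132 - 4 = 3128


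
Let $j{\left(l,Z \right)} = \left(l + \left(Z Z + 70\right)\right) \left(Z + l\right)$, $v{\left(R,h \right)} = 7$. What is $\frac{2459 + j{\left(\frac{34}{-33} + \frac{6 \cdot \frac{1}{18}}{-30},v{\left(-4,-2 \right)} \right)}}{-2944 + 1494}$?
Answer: $- \frac{3098945221}{1421145000} \approx -2.1806$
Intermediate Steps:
$j{\left(l,Z \right)} = \left(Z + l\right) \left(70 + l + Z^{2}\right)$ ($j{\left(l,Z \right)} = \left(l + \left(Z^{2} + 70\right)\right) \left(Z + l\right) = \left(l + \left(70 + Z^{2}\right)\right) \left(Z + l\right) = \left(70 + l + Z^{2}\right) \left(Z + l\right) = \left(Z + l\right) \left(70 + l + Z^{2}\right)$)
$\frac{2459 + j{\left(\frac{34}{-33} + \frac{6 \cdot \frac{1}{18}}{-30},v{\left(-4,-2 \right)} \right)}}{-2944 + 1494} = \frac{2459 + \left(7^{3} + \left(\frac{34}{-33} + \frac{6 \cdot \frac{1}{18}}{-30}\right)^{2} + 70 \cdot 7 + 70 \left(\frac{34}{-33} + \frac{6 \cdot \frac{1}{18}}{-30}\right) + 7 \left(\frac{34}{-33} + \frac{6 \cdot \frac{1}{18}}{-30}\right) + \left(\frac{34}{-33} + \frac{6 \cdot \frac{1}{18}}{-30}\right) 7^{2}\right)}{-2944 + 1494} = \frac{2459 + \left(343 + \left(34 \left(- \frac{1}{33}\right) + 6 \cdot \frac{1}{18} \left(- \frac{1}{30}\right)\right)^{2} + 490 + 70 \left(34 \left(- \frac{1}{33}\right) + 6 \cdot \frac{1}{18} \left(- \frac{1}{30}\right)\right) + 7 \left(34 \left(- \frac{1}{33}\right) + 6 \cdot \frac{1}{18} \left(- \frac{1}{30}\right)\right) + \left(34 \left(- \frac{1}{33}\right) + 6 \cdot \frac{1}{18} \left(- \frac{1}{30}\right)\right) 49\right)}{-1450} = \left(2459 + \left(343 + \left(- \frac{34}{33} + \frac{1}{3} \left(- \frac{1}{30}\right)\right)^{2} + 490 + 70 \left(- \frac{34}{33} + \frac{1}{3} \left(- \frac{1}{30}\right)\right) + 7 \left(- \frac{34}{33} + \frac{1}{3} \left(- \frac{1}{30}\right)\right) + \left(- \frac{34}{33} + \frac{1}{3} \left(- \frac{1}{30}\right)\right) 49\right)\right) \left(- \frac{1}{1450}\right) = \left(2459 + \left(343 + \left(- \frac{34}{33} - \frac{1}{90}\right)^{2} + 490 + 70 \left(- \frac{34}{33} - \frac{1}{90}\right) + 7 \left(- \frac{34}{33} - \frac{1}{90}\right) + \left(- \frac{34}{33} - \frac{1}{90}\right) 49\right)\right) \left(- \frac{1}{1450}\right) = \left(2459 + \left(343 + \left(- \frac{1031}{990}\right)^{2} + 490 + 70 \left(- \frac{1031}{990}\right) + 7 \left(- \frac{1031}{990}\right) - \frac{50519}{990}\right)\right) \left(- \frac{1}{1450}\right) = \left(2459 + \left(343 + \frac{1062961}{980100} + 490 - \frac{7217}{99} - \frac{7217}{990} - \frac{50519}{990}\right)\right) \left(- \frac{1}{1450}\right) = \left(2459 + \frac{688879321}{980100}\right) \left(- \frac{1}{1450}\right) = \frac{3098945221}{980100} \left(- \frac{1}{1450}\right) = - \frac{3098945221}{1421145000}$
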